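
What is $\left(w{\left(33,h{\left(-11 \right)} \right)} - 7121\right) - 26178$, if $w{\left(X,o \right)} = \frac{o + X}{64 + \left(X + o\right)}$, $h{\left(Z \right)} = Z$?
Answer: $- \frac{1431846}{43} \approx -33299.0$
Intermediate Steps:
$w{\left(X,o \right)} = \frac{X + o}{64 + X + o}$
$\left(w{\left(33,h{\left(-11 \right)} \right)} - 7121\right) - 26178 = \left(\frac{33 - 11}{64 + 33 - 11} - 7121\right) - 26178 = \left(\frac{1}{86} \cdot 22 - 7121\right) - 26178 = \left(\frac{11}{43} - 7121\right) - 26178 = - \frac{306192}{43} - 26178 = - \frac{1431846}{43}$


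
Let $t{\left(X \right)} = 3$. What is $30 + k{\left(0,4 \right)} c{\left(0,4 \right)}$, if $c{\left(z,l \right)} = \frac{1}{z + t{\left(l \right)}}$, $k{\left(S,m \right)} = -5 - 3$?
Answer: $\frac{82}{3} \approx 27.333$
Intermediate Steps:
$k{\left(S,m \right)} = -8$
$c{\left(z,l \right)} = \frac{1}{3 + z}$ ($c{\left(z,l \right)} = \frac{1}{z + 3} = \frac{1}{3 + z}$)
$30 + k{\left(0,4 \right)} c{\left(0,4 \right)} = 30 - \frac{8}{3 + 0} = 30 - \frac{8}{3} = \frac{82}{3}$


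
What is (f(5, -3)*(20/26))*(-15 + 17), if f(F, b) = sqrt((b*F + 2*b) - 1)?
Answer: 20*I*sqrt(22)/13 ≈ 7.216*I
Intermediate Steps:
f(F, b) = sqrt(-1 + 2*b + F*b) (f(F, b) = sqrt((F*b + 2*b) - 1) = sqrt((2*b + F*b) - 1) = sqrt(-1 + 2*b + F*b))
(f(5, -3)*(20/26))*(-15 + 17) = (sqrt(-1 + 2*(-3) + 5*(-3))*(20/26))*(-15 + 17) = (sqrt(-1 - 6 - 15)*(20*(1/26)))*2 = (sqrt(-22)*(10/13))*2 = ((I*sqrt(22))*(10/13))*2 = (10*I*sqrt(22)/13)*2 = 20*I*sqrt(22)/13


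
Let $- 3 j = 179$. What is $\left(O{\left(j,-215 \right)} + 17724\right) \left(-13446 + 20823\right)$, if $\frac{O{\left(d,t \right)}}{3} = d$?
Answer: $129429465$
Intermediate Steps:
$j = - \frac{179}{3}$ ($j = \left(- \frac{1}{3}\right) 179 = - \frac{179}{3} \approx -59.667$)
$O{\left(d,t \right)} = 3 d$
$\left(O{\left(j,-215 \right)} + 17724\right) \left(-13446 + 20823\right) = \left(3 \left(- \frac{179}{3}\right) + 17724\right) \left(-13446 + 20823\right) = \left(-179 + 17724\right) 7377 = 17545 \cdot 7377 = 129429465$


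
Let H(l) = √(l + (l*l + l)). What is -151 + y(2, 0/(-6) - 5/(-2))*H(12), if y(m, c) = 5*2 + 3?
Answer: -151 + 26*√42 ≈ 17.499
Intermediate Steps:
H(l) = √(l² + 2*l) (H(l) = √(l + (l² + l)) = √(l + (l + l²)) = √(l² + 2*l))
y(m, c) = 13 (y(m, c) = 10 + 3 = 13)
-151 + y(2, 0/(-6) - 5/(-2))*H(12) = -151 + 13*√(12*(2 + 12)) = -151 + 13*√(12*14) = -151 + 13*√168 = -151 + 13*(2*√42) = -151 + 26*√42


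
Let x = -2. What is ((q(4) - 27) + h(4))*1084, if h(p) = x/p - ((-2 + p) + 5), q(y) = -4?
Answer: -41734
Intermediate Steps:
h(p) = -3 - p - 2/p (h(p) = -2/p - ((-2 + p) + 5) = -2/p - (3 + p) = -2/p + (-3 - p) = -3 - p - 2/p)
((q(4) - 27) + h(4))*1084 = ((-4 - 27) + (-3 - 1*4 - 2/4))*1084 = (-31 + (-3 - 4 - 2*1/4))*1084 = (-31 + (-3 - 4 - 1/2))*1084 = (-31 - 15/2)*1084 = -77/2*1084 = -41734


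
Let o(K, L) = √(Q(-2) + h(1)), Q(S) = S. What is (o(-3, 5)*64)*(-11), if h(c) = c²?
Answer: -704*I ≈ -704.0*I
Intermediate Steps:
o(K, L) = I (o(K, L) = √(-2 + 1²) = √(-2 + 1) = √(-1) = I)
(o(-3, 5)*64)*(-11) = (I*64)*(-11) = (64*I)*(-11) = -704*I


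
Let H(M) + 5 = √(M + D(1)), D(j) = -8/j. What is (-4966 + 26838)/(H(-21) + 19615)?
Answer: 428909920/384552129 - 21872*I*√29/384552129 ≈ 1.1153 - 0.00030629*I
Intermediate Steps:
H(M) = -5 + √(-8 + M) (H(M) = -5 + √(M - 8/1) = -5 + √(M - 8*1) = -5 + √(M - 8) = -5 + √(-8 + M))
(-4966 + 26838)/(H(-21) + 19615) = (-4966 + 26838)/((-5 + √(-8 - 21)) + 19615) = 21872/((-5 + √(-29)) + 19615) = 21872/((-5 + I*√29) + 19615) = 21872/(19610 + I*√29)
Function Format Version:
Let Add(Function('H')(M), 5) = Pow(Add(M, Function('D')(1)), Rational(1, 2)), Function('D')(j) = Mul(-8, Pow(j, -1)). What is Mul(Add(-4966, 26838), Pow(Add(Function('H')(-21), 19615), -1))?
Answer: Add(Rational(428909920, 384552129), Mul(Rational(-21872, 384552129), I, Pow(29, Rational(1, 2)))) ≈ Add(1.1153, Mul(-0.00030629, I))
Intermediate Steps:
Function('H')(M) = Add(-5, Pow(Add(-8, M), Rational(1, 2))) (Function('H')(M) = Add(-5, Pow(Add(M, Mul(-8, Pow(1, -1))), Rational(1, 2))) = Add(-5, Pow(Add(M, Mul(-8, 1)), Rational(1, 2))) = Add(-5, Pow(Add(M, -8), Rational(1, 2))) = Add(-5, Pow(Add(-8, M), Rational(1, 2))))
Mul(Add(-4966, 26838), Pow(Add(Function('H')(-21), 19615), -1)) = Mul(Add(-4966, 26838), Pow(Add(Add(-5, Pow(Add(-8, -21), Rational(1, 2))), 19615), -1)) = Mul(21872, Pow(Add(Add(-5, Pow(-29, Rational(1, 2))), 19615), -1)) = Mul(21872, Pow(Add(Add(-5, Mul(I, Pow(29, Rational(1, 2)))), 19615), -1)) = Mul(21872, Pow(Add(19610, Mul(I, Pow(29, Rational(1, 2)))), -1))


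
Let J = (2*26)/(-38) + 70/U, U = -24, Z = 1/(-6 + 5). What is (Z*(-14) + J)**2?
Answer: 4906225/51984 ≈ 94.380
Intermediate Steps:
Z = -1 (Z = 1/(-1) = -1)
J = -977/228 (J = (2*26)/(-38) + 70/(-24) = 52*(-1/38) + 70*(-1/24) = -26/19 - 35/12 = -977/228 ≈ -4.2851)
(Z*(-14) + J)**2 = (-1*(-14) - 977/228)**2 = (14 - 977/228)**2 = (2215/228)**2 = 4906225/51984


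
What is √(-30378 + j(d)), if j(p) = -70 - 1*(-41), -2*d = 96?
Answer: I*√30407 ≈ 174.38*I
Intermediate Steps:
d = -48 (d = -½*96 = -48)
j(p) = -29 (j(p) = -70 + 41 = -29)
√(-30378 + j(d)) = √(-30378 - 29) = √(-30407) = I*√30407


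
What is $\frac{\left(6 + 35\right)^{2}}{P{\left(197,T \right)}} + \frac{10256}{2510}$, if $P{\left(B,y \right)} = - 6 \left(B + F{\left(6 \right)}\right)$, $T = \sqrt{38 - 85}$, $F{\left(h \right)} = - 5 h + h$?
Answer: $\frac{3213209}{1302690} \approx 2.4666$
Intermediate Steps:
$F{\left(h \right)} = - 4 h$
$T = i \sqrt{47}$ ($T = \sqrt{-47} = i \sqrt{47} \approx 6.8557 i$)
$P{\left(B,y \right)} = 144 - 6 B$ ($P{\left(B,y \right)} = - 6 \left(B - 24\right) = - 6 \left(-24 + B\right) = 144 - 6 B$)
$\frac{\left(6 + 35\right)^{2}}{P{\left(197,T \right)}} + \frac{10256}{2510} = \frac{\left(6 + 35\right)^{2}}{144 - 1182} + \frac{10256}{2510} = \frac{41^{2}}{144 - 1182} + 10256 \cdot \frac{1}{2510} = \frac{1681}{-1038} + \frac{5128}{1255} = 1681 \left(- \frac{1}{1038}\right) + \frac{5128}{1255} = - \frac{1681}{1038} + \frac{5128}{1255} = \frac{3213209}{1302690}$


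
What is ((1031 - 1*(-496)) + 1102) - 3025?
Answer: -396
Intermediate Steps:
((1031 - 1*(-496)) + 1102) - 3025 = ((1031 + 496) + 1102) - 3025 = (1527 + 1102) - 3025 = 2629 - 3025 = -396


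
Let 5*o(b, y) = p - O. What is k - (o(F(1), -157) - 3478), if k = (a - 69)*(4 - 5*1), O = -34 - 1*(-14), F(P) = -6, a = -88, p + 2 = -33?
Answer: 3638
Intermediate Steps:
p = -35 (p = -2 - 33 = -35)
O = -20 (O = -34 + 14 = -20)
o(b, y) = -3 (o(b, y) = (-35 - 1*(-20))/5 = (-35 + 20)/5 = (1/5)*(-15) = -3)
k = 157 (k = (-88 - 69)*(4 - 5*1) = -157*(4 - 5) = -157*(-1) = 157)
k - (o(F(1), -157) - 3478) = 157 - (-3 - 3478) = 157 - 1*(-3481) = 157 + 3481 = 3638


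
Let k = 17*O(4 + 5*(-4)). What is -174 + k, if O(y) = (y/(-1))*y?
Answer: -4526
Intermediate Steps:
O(y) = -y² (O(y) = (y*(-1))*y = (-y)*y = -y²)
k = -4352 (k = 17*(-(4 + 5*(-4))²) = 17*(-(4 - 20)²) = 17*(-1*(-16)²) = 17*(-1*256) = 17*(-256) = -4352)
-174 + k = -174 - 4352 = -4526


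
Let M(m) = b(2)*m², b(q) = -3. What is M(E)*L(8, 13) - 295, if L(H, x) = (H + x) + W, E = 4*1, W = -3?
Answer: -1159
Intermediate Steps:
E = 4
L(H, x) = -3 + H + x (L(H, x) = (H + x) - 3 = -3 + H + x)
M(m) = -3*m²
M(E)*L(8, 13) - 295 = (-3*4²)*(-3 + 8 + 13) - 295 = -3*16*18 - 295 = -48*18 - 295 = -864 - 295 = -1159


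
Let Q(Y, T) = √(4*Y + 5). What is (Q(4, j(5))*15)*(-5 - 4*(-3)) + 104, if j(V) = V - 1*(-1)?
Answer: 104 + 105*√21 ≈ 585.17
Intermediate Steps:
j(V) = 1 + V (j(V) = V + 1 = 1 + V)
Q(Y, T) = √(5 + 4*Y)
(Q(4, j(5))*15)*(-5 - 4*(-3)) + 104 = (√(5 + 4*4)*15)*(-5 - 4*(-3)) + 104 = (√(5 + 16)*15)*(-5 + 12) + 104 = (√21*15)*7 + 104 = (15*√21)*7 + 104 = 105*√21 + 104 = 104 + 105*√21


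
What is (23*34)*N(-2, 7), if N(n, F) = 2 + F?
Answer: 7038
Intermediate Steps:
(23*34)*N(-2, 7) = (23*34)*(2 + 7) = 782*9 = 7038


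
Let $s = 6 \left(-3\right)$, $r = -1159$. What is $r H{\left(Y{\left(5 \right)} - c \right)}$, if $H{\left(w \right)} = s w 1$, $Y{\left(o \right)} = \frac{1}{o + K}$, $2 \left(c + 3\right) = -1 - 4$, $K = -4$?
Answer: $135603$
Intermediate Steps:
$c = - \frac{11}{2}$ ($c = -3 + \frac{-1 - 4}{2} = -3 + \frac{1}{2} \left(-5\right) = -3 - \frac{5}{2} = - \frac{11}{2} \approx -5.5$)
$Y{\left(o \right)} = \frac{1}{-4 + o}$ ($Y{\left(o \right)} = \frac{1}{o - 4} = \frac{1}{-4 + o}$)
$s = -18$
$H{\left(w \right)} = - 18 w$ ($H{\left(w \right)} = - 18 w 1 = - 18 w$)
$r H{\left(Y{\left(5 \right)} - c \right)} = - 1159 \left(- 18 \left(\frac{1}{-4 + 5} - - \frac{11}{2}\right)\right) = - 1159 \left(- 18 \left(1^{-1} + \frac{11}{2}\right)\right) = - 1159 \left(- 18 \left(1 + \frac{11}{2}\right)\right) = - 1159 \left(\left(-18\right) \frac{13}{2}\right) = \left(-1159\right) \left(-117\right) = 135603$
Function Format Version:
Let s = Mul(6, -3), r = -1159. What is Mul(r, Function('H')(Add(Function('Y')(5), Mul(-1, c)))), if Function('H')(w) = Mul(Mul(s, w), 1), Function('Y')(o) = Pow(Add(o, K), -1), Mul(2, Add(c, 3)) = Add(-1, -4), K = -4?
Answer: 135603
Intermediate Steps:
c = Rational(-11, 2) (c = Add(-3, Mul(Rational(1, 2), Add(-1, -4))) = Add(-3, Mul(Rational(1, 2), -5)) = Add(-3, Rational(-5, 2)) = Rational(-11, 2) ≈ -5.5000)
Function('Y')(o) = Pow(Add(-4, o), -1) (Function('Y')(o) = Pow(Add(o, -4), -1) = Pow(Add(-4, o), -1))
s = -18
Function('H')(w) = Mul(-18, w) (Function('H')(w) = Mul(Mul(-18, w), 1) = Mul(-18, w))
Mul(r, Function('H')(Add(Function('Y')(5), Mul(-1, c)))) = Mul(-1159, Mul(-18, Add(Pow(Add(-4, 5), -1), Mul(-1, Rational(-11, 2))))) = Mul(-1159, Mul(-18, Add(Pow(1, -1), Rational(11, 2)))) = Mul(-1159, Mul(-18, Add(1, Rational(11, 2)))) = Mul(-1159, Mul(-18, Rational(13, 2))) = Mul(-1159, -117) = 135603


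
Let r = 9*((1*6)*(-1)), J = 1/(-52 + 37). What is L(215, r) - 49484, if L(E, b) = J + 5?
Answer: -742186/15 ≈ -49479.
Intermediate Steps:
J = -1/15 (J = 1/(-15) = -1/15 ≈ -0.066667)
r = -54 (r = 9*(6*(-1)) = 9*(-6) = -54)
L(E, b) = 74/15 (L(E, b) = -1/15 + 5 = 74/15)
L(215, r) - 49484 = 74/15 - 49484 = -742186/15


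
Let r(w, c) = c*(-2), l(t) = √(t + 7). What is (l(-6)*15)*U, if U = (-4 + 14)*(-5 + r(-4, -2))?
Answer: -150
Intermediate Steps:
l(t) = √(7 + t)
r(w, c) = -2*c
U = -10 (U = (-4 + 14)*(-5 - 2*(-2)) = 10*(-5 + 4) = 10*(-1) = -10)
(l(-6)*15)*U = (√(7 - 6)*15)*(-10) = (√1*15)*(-10) = (1*15)*(-10) = 15*(-10) = -150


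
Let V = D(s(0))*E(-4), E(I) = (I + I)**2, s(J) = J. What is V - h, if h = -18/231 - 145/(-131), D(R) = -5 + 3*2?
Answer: 635189/10087 ≈ 62.971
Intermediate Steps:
D(R) = 1 (D(R) = -5 + 6 = 1)
E(I) = 4*I**2 (E(I) = (2*I)**2 = 4*I**2)
V = 64 (V = 1*(4*(-4)**2) = 1*(4*16) = 1*64 = 64)
h = 10379/10087 (h = -18*1/231 - 145*(-1/131) = -6/77 + 145/131 = 10379/10087 ≈ 1.0289)
V - h = 64 - 1*10379/10087 = 64 - 10379/10087 = 635189/10087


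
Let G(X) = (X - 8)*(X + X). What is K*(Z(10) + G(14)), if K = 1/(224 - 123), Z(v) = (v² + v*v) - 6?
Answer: 362/101 ≈ 3.5842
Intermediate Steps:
Z(v) = -6 + 2*v² (Z(v) = (v² + v²) - 6 = 2*v² - 6 = -6 + 2*v²)
G(X) = 2*X*(-8 + X) (G(X) = (-8 + X)*(2*X) = 2*X*(-8 + X))
K = 1/101 ≈ 0.0099010
K*(Z(10) + G(14)) = ((-6 + 2*10²) + 2*14*(-8 + 14))/101 = ((-6 + 2*100) + 2*14*6)/101 = ((-6 + 200) + 168)/101 = (194 + 168)/101 = (1/101)*362 = 362/101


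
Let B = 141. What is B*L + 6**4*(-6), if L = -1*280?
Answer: -47256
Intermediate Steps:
L = -280
B*L + 6**4*(-6) = 141*(-280) + 6**4*(-6) = -39480 + 1296*(-6) = -39480 - 7776 = -47256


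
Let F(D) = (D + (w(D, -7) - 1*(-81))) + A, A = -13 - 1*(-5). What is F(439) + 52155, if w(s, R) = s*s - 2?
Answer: 245386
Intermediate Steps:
w(s, R) = -2 + s² (w(s, R) = s² - 2 = -2 + s²)
A = -8 (A = -13 + 5 = -8)
F(D) = 71 + D + D² (F(D) = (D + ((-2 + D²) - 1*(-81))) - 8 = (D + ((-2 + D²) + 81)) - 8 = (D + (79 + D²)) - 8 = (79 + D + D²) - 8 = 71 + D + D²)
F(439) + 52155 = (71 + 439 + 439²) + 52155 = (71 + 439 + 192721) + 52155 = 193231 + 52155 = 245386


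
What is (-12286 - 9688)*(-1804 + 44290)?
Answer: -933587364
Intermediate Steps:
(-12286 - 9688)*(-1804 + 44290) = -21974*42486 = -933587364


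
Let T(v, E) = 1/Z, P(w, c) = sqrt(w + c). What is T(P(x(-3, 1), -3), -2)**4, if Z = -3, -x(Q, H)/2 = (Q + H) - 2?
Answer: 1/81 ≈ 0.012346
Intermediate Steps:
x(Q, H) = 4 - 2*H - 2*Q (x(Q, H) = -2*((Q + H) - 2) = -2*((H + Q) - 2) = -2*(-2 + H + Q) = 4 - 2*H - 2*Q)
P(w, c) = sqrt(c + w)
T(v, E) = -1/3 (T(v, E) = 1/(-3) = -1/3)
T(P(x(-3, 1), -3), -2)**4 = (-1/3)**4 = 1/81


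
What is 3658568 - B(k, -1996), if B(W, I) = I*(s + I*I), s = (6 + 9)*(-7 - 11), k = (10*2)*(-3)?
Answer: 7955215584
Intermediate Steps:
k = -60 (k = 20*(-3) = -60)
s = -270 (s = 15*(-18) = -270)
B(W, I) = I*(-270 + I²) (B(W, I) = I*(-270 + I*I) = I*(-270 + I²))
3658568 - B(k, -1996) = 3658568 - (-1996)*(-270 + (-1996)²) = 3658568 - (-1996)*(-270 + 3984016) = 3658568 - (-1996)*3983746 = 3658568 - 1*(-7951557016) = 3658568 + 7951557016 = 7955215584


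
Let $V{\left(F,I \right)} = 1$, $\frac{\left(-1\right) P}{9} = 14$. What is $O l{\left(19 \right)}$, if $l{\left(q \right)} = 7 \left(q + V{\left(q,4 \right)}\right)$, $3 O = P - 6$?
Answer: $-6160$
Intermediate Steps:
$P = -126$ ($P = \left(-9\right) 14 = -126$)
$O = -44$ ($O = \frac{-126 - 6}{3} = \frac{1}{3} \left(-132\right) = -44$)
$l{\left(q \right)} = 7 + 7 q$ ($l{\left(q \right)} = 7 \left(q + 1\right) = 7 \left(1 + q\right) = 7 + 7 q$)
$O l{\left(19 \right)} = - 44 \left(7 + 7 \cdot 19\right) = - 44 \left(7 + 133\right) = \left(-44\right) 140 = -6160$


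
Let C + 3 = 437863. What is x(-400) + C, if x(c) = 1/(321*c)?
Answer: 56221223999/128400 ≈ 4.3786e+5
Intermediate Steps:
C = 437860 (C = -3 + 437863 = 437860)
x(c) = 1/(321*c)
x(-400) + C = (1/321)/(-400) + 437860 = (1/321)*(-1/400) + 437860 = -1/128400 + 437860 = 56221223999/128400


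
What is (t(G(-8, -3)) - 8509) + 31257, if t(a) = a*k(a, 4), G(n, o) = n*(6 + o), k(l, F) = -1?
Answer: 22772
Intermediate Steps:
t(a) = -a (t(a) = a*(-1) = -a)
(t(G(-8, -3)) - 8509) + 31257 = (-(-8)*(6 - 3) - 8509) + 31257 = (-(-8)*3 - 8509) + 31257 = (-1*(-24) - 8509) + 31257 = (24 - 8509) + 31257 = -8485 + 31257 = 22772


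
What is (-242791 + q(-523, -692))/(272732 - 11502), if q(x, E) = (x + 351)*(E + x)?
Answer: -33811/261230 ≈ -0.12943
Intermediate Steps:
q(x, E) = (351 + x)*(E + x)
(-242791 + q(-523, -692))/(272732 - 11502) = (-242791 + ((-523)² + 351*(-692) + 351*(-523) - 692*(-523)))/(272732 - 11502) = (-242791 + (273529 - 242892 - 183573 + 361916))/261230 = (-242791 + 208980)*(1/261230) = -33811*1/261230 = -33811/261230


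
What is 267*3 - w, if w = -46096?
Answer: 46897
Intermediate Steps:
267*3 - w = 267*3 - 1*(-46096) = 801 + 46096 = 46897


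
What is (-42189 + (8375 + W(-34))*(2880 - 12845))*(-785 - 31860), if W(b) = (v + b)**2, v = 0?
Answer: 3101882327580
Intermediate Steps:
W(b) = b**2 (W(b) = (0 + b)**2 = b**2)
(-42189 + (8375 + W(-34))*(2880 - 12845))*(-785 - 31860) = (-42189 + (8375 + (-34)**2)*(2880 - 12845))*(-785 - 31860) = (-42189 + (8375 + 1156)*(-9965))*(-32645) = (-42189 + 9531*(-9965))*(-32645) = (-42189 - 94976415)*(-32645) = -95018604*(-32645) = 3101882327580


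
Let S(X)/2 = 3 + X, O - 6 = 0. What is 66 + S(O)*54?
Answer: 1038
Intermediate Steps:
O = 6 (O = 6 + 0 = 6)
S(X) = 6 + 2*X (S(X) = 2*(3 + X) = 6 + 2*X)
66 + S(O)*54 = 66 + (6 + 2*6)*54 = 66 + (6 + 12)*54 = 66 + 18*54 = 66 + 972 = 1038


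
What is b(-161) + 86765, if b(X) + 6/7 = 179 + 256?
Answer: 610394/7 ≈ 87199.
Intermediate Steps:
b(X) = 3039/7 (b(X) = -6/7 + (179 + 256) = -6/7 + 435 = 3039/7)
b(-161) + 86765 = 3039/7 + 86765 = 610394/7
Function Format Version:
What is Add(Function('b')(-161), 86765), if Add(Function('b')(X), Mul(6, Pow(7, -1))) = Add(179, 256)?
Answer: Rational(610394, 7) ≈ 87199.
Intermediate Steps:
Function('b')(X) = Rational(3039, 7) (Function('b')(X) = Add(Rational(-6, 7), Add(179, 256)) = Add(Rational(-6, 7), 435) = Rational(3039, 7))
Add(Function('b')(-161), 86765) = Add(Rational(3039, 7), 86765) = Rational(610394, 7)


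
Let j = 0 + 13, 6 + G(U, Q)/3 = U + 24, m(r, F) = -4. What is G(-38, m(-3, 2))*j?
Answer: -780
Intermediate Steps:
G(U, Q) = 54 + 3*U (G(U, Q) = -18 + 3*(U + 24) = -18 + 3*(24 + U) = -18 + (72 + 3*U) = 54 + 3*U)
j = 13
G(-38, m(-3, 2))*j = (54 + 3*(-38))*13 = (54 - 114)*13 = -60*13 = -780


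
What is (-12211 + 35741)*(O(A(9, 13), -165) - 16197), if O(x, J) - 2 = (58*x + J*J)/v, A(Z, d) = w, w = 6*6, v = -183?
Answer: -23475080980/61 ≈ -3.8484e+8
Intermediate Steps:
w = 36
A(Z, d) = 36
O(x, J) = 2 - 58*x/183 - J**2/183 (O(x, J) = 2 + (58*x + J*J)/(-183) = 2 + (58*x + J**2)*(-1/183) = 2 + (J**2 + 58*x)*(-1/183) = 2 + (-58*x/183 - J**2/183) = 2 - 58*x/183 - J**2/183)
(-12211 + 35741)*(O(A(9, 13), -165) - 16197) = (-12211 + 35741)*((2 - 58/183*36 - 1/183*(-165)**2) - 16197) = 23530*((2 - 696/61 - 1/183*27225) - 16197) = 23530*((2 - 696/61 - 9075/61) - 16197) = 23530*(-9649/61 - 16197) = 23530*(-997666/61) = -23475080980/61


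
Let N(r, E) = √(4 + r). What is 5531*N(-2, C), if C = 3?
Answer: 5531*√2 ≈ 7822.0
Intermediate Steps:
5531*N(-2, C) = 5531*√(4 - 2) = 5531*√2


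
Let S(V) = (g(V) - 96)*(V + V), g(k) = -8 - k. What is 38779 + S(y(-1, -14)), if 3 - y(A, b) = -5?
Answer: 36987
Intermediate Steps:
y(A, b) = 8 (y(A, b) = 3 - 1*(-5) = 3 + 5 = 8)
S(V) = 2*V*(-104 - V) (S(V) = ((-8 - V) - 96)*(V + V) = (-104 - V)*(2*V) = 2*V*(-104 - V))
38779 + S(y(-1, -14)) = 38779 - 2*8*(104 + 8) = 38779 - 2*8*112 = 38779 - 1792 = 36987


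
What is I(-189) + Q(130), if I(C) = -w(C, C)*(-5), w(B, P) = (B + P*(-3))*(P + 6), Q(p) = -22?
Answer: -345892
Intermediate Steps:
w(B, P) = (6 + P)*(B - 3*P) (w(B, P) = (B - 3*P)*(6 + P) = (6 + P)*(B - 3*P))
I(C) = -60*C - 10*C² (I(C) = -(-18*C - 3*C² + 6*C + C*C)*(-5) = -(-18*C - 3*C² + 6*C + C²)*(-5) = -(-12*C - 2*C²)*(-5) = (2*C² + 12*C)*(-5) = -60*C - 10*C²)
I(-189) + Q(130) = 10*(-189)*(-6 - 1*(-189)) - 22 = 10*(-189)*(-6 + 189) - 22 = 10*(-189)*183 - 22 = -345870 - 22 = -345892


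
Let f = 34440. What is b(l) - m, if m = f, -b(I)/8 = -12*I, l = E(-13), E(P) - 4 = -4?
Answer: -34440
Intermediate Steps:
E(P) = 0 (E(P) = 4 - 4 = 0)
l = 0
b(I) = 96*I (b(I) = -(-96)*I = 96*I)
m = 34440
b(l) - m = 96*0 - 1*34440 = 0 - 34440 = -34440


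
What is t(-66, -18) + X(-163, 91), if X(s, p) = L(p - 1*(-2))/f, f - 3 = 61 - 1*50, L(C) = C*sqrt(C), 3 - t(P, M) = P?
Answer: 69 + 93*sqrt(93)/14 ≈ 133.06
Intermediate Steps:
t(P, M) = 3 - P
L(C) = C**(3/2)
f = 14 (f = 3 + (61 - 1*50) = 3 + (61 - 50) = 3 + 11 = 14)
X(s, p) = (2 + p)**(3/2)/14 (X(s, p) = (p - 1*(-2))**(3/2)/14 = (p + 2)**(3/2)*(1/14) = (2 + p)**(3/2)*(1/14) = (2 + p)**(3/2)/14)
t(-66, -18) + X(-163, 91) = (3 - 1*(-66)) + (2 + 91)**(3/2)/14 = (3 + 66) + 93**(3/2)/14 = 69 + (93*sqrt(93))/14 = 69 + 93*sqrt(93)/14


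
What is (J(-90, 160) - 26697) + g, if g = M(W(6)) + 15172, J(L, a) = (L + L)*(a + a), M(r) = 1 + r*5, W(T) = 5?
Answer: -69099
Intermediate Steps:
M(r) = 1 + 5*r
J(L, a) = 4*L*a (J(L, a) = (2*L)*(2*a) = 4*L*a)
g = 15198 (g = (1 + 5*5) + 15172 = (1 + 25) + 15172 = 26 + 15172 = 15198)
(J(-90, 160) - 26697) + g = (4*(-90)*160 - 26697) + 15198 = (-57600 - 26697) + 15198 = -84297 + 15198 = -69099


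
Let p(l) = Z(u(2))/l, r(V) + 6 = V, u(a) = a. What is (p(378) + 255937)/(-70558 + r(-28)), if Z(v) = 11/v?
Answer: -193488383/53367552 ≈ -3.6256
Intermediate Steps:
r(V) = -6 + V
p(l) = 11/(2*l) (p(l) = (11/2)/l = (11*(½))/l = 11/(2*l))
(p(378) + 255937)/(-70558 + r(-28)) = ((11/2)/378 + 255937)/(-70558 + (-6 - 28)) = ((11/2)*(1/378) + 255937)/(-70558 - 34) = (11/756 + 255937)/(-70592) = (193488383/756)*(-1/70592) = -193488383/53367552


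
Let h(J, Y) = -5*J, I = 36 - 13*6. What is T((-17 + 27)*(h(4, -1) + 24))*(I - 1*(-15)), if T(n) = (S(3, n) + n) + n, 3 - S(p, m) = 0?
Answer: -2241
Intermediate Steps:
S(p, m) = 3 (S(p, m) = 3 - 1*0 = 3 + 0 = 3)
I = -42 (I = 36 - 1*78 = 36 - 78 = -42)
T(n) = 3 + 2*n (T(n) = (3 + n) + n = 3 + 2*n)
T((-17 + 27)*(h(4, -1) + 24))*(I - 1*(-15)) = (3 + 2*((-17 + 27)*(-5*4 + 24)))*(-42 - 1*(-15)) = (3 + 2*(10*(-20 + 24)))*(-42 + 15) = (3 + 2*(10*4))*(-27) = (3 + 2*40)*(-27) = (3 + 80)*(-27) = 83*(-27) = -2241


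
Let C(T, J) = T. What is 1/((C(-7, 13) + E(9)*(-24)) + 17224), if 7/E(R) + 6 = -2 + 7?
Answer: 1/17385 ≈ 5.7521e-5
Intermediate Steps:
E(R) = -7 (E(R) = 7/(-6 + (-2 + 7)) = 7/(-6 + 5) = 7/(-1) = 7*(-1) = -7)
1/((C(-7, 13) + E(9)*(-24)) + 17224) = 1/((-7 - 7*(-24)) + 17224) = 1/((-7 + 168) + 17224) = 1/(161 + 17224) = 1/17385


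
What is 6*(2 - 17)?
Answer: -90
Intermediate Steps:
6*(2 - 17) = 6*(-15) = -90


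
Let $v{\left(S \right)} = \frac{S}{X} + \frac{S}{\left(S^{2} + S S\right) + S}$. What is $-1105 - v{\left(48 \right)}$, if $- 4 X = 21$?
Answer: $- \frac{744094}{679} \approx -1095.9$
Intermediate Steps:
$X = - \frac{21}{4}$ ($X = \left(- \frac{1}{4}\right) 21 = - \frac{21}{4} \approx -5.25$)
$v{\left(S \right)} = - \frac{4 S}{21} + \frac{S}{S + 2 S^{2}}$ ($v{\left(S \right)} = \frac{S}{- \frac{21}{4}} + \frac{S}{\left(S^{2} + S S\right) + S} = S \left(- \frac{4}{21}\right) + \frac{S}{\left(S^{2} + S^{2}\right) + S} = - \frac{4 S}{21} + \frac{S}{2 S^{2} + S} = - \frac{4 S}{21} + \frac{S}{S + 2 S^{2}}$)
$-1105 - v{\left(48 \right)} = -1105 - \frac{21 - 8 \cdot 48^{2} - 192}{21 \left(1 + 2 \cdot 48\right)} = -1105 - \frac{21 - 18432 - 192}{21 \left(1 + 96\right)} = -1105 - \frac{21 - 18432 - 192}{21 \cdot 97} = -1105 - \frac{1}{21} \cdot \frac{1}{97} \left(-18603\right) = -1105 - - \frac{6201}{679} = -1105 + \frac{6201}{679} = - \frac{744094}{679}$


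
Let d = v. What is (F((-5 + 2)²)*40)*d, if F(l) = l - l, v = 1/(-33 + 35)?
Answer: 0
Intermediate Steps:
v = ½ (v = 1/2 = ½ ≈ 0.50000)
F(l) = 0
d = ½ ≈ 0.50000
(F((-5 + 2)²)*40)*d = (0*40)*(½) = 0*(½) = 0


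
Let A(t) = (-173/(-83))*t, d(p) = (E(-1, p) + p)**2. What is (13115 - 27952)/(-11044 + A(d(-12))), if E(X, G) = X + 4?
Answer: 1231471/902639 ≈ 1.3643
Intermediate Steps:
E(X, G) = 4 + X
d(p) = (3 + p)**2 (d(p) = ((4 - 1) + p)**2 = (3 + p)**2)
A(t) = 173*t/83 (A(t) = (-173*(-1/83))*t = 173*t/83)
(13115 - 27952)/(-11044 + A(d(-12))) = (13115 - 27952)/(-11044 + 173*(3 - 12)**2/83) = -14837/(-11044 + (173/83)*(-9)**2) = -14837/(-11044 + (173/83)*81) = -14837/(-11044 + 14013/83) = -14837/(-902639/83) = -14837*(-83/902639) = 1231471/902639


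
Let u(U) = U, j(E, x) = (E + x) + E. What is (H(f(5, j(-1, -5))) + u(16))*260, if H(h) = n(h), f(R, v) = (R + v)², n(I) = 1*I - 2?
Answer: 4680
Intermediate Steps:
j(E, x) = x + 2*E
n(I) = -2 + I (n(I) = I - 2 = -2 + I)
H(h) = -2 + h
(H(f(5, j(-1, -5))) + u(16))*260 = ((-2 + (5 + (-5 + 2*(-1)))²) + 16)*260 = ((-2 + (5 + (-5 - 2))²) + 16)*260 = ((-2 + (5 - 7)²) + 16)*260 = ((-2 + (-2)²) + 16)*260 = ((-2 + 4) + 16)*260 = (2 + 16)*260 = 18*260 = 4680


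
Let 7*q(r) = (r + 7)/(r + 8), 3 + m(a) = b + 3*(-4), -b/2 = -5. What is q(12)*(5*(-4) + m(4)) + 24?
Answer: 577/28 ≈ 20.607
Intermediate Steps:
b = 10 (b = -2*(-5) = 10)
m(a) = -5 (m(a) = -3 + (10 + 3*(-4)) = -3 + (10 - 12) = -3 - 2 = -5)
q(r) = (7 + r)/(7*(8 + r)) (q(r) = ((r + 7)/(r + 8))/7 = ((7 + r)/(8 + r))/7 = (7 + r)/(7*(8 + r)))
q(12)*(5*(-4) + m(4)) + 24 = ((7 + 12)/(7*(8 + 12)))*(5*(-4) - 5) + 24 = ((⅐)*19/20)*(-20 - 5) + 24 = ((⅐)*(1/20)*19)*(-25) + 24 = (19/140)*(-25) + 24 = -95/28 + 24 = 577/28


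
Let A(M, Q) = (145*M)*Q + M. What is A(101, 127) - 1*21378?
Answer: 1838638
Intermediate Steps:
A(M, Q) = M + 145*M*Q (A(M, Q) = 145*M*Q + M = M + 145*M*Q)
A(101, 127) - 1*21378 = 101*(1 + 145*127) - 1*21378 = 101*(1 + 18415) - 21378 = 101*18416 - 21378 = 1860016 - 21378 = 1838638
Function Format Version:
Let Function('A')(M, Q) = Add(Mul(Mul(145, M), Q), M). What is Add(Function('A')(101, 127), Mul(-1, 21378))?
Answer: 1838638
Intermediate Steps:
Function('A')(M, Q) = Add(M, Mul(145, M, Q)) (Function('A')(M, Q) = Add(Mul(145, M, Q), M) = Add(M, Mul(145, M, Q)))
Add(Function('A')(101, 127), Mul(-1, 21378)) = Add(Mul(101, Add(1, Mul(145, 127))), Mul(-1, 21378)) = Add(Mul(101, Add(1, 18415)), -21378) = Add(Mul(101, 18416), -21378) = Add(1860016, -21378) = 1838638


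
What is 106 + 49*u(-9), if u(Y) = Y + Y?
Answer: -776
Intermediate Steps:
u(Y) = 2*Y
106 + 49*u(-9) = 106 + 49*(2*(-9)) = 106 + 49*(-18) = 106 - 882 = -776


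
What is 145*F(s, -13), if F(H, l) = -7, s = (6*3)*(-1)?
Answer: -1015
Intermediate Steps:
s = -18 (s = 18*(-1) = -18)
145*F(s, -13) = 145*(-7) = -1015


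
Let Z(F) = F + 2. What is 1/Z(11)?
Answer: 1/13 ≈ 0.076923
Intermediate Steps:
Z(F) = 2 + F
1/Z(11) = 1/(2 + 11) = 1/13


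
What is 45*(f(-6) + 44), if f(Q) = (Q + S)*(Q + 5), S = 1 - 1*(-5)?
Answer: 1980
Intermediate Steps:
S = 6 (S = 1 + 5 = 6)
f(Q) = (5 + Q)*(6 + Q) (f(Q) = (Q + 6)*(Q + 5) = (6 + Q)*(5 + Q) = (5 + Q)*(6 + Q))
45*(f(-6) + 44) = 45*((30 + (-6)² + 11*(-6)) + 44) = 45*((30 + 36 - 66) + 44) = 45*(0 + 44) = 45*44 = 1980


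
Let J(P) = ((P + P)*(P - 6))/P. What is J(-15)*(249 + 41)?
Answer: -12180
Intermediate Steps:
J(P) = -12 + 2*P (J(P) = ((2*P)*(-6 + P))/P = (2*P*(-6 + P))/P = -12 + 2*P)
J(-15)*(249 + 41) = (-12 + 2*(-15))*(249 + 41) = (-12 - 30)*290 = -42*290 = -12180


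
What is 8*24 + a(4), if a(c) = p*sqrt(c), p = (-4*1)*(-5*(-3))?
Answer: 72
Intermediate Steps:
p = -60 (p = -4*15 = -60)
a(c) = -60*sqrt(c)
8*24 + a(4) = 8*24 - 60*sqrt(4) = 192 - 60*2 = 192 - 120 = 72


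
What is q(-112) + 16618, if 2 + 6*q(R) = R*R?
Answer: 56125/3 ≈ 18708.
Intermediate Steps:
q(R) = -1/3 + R**2/6 (q(R) = -1/3 + (R*R)/6 = -1/3 + R**2/6)
q(-112) + 16618 = (-1/3 + (1/6)*(-112)**2) + 16618 = (-1/3 + (1/6)*12544) + 16618 = (-1/3 + 6272/3) + 16618 = 6271/3 + 16618 = 56125/3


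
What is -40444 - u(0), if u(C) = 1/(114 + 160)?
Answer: -11081657/274 ≈ -40444.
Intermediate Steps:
u(C) = 1/274
-40444 - u(0) = -40444 - 1*1/274 = -40444 - 1/274 = -11081657/274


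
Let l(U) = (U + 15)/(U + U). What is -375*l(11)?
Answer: -4875/11 ≈ -443.18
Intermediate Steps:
l(U) = (15 + U)/(2*U) (l(U) = (15 + U)/((2*U)) = (15 + U)*(1/(2*U)) = (15 + U)/(2*U))
-375*l(11) = -375*(15 + 11)/(2*11) = -375*26/(2*11) = -375*13/11 = -4875/11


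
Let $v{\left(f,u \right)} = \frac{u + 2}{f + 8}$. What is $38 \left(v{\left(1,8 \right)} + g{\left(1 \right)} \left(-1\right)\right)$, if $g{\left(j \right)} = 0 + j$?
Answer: $\frac{38}{9} \approx 4.2222$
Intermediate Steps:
$g{\left(j \right)} = j$
$v{\left(f,u \right)} = \frac{2 + u}{8 + f}$
$38 \left(v{\left(1,8 \right)} + g{\left(1 \right)} \left(-1\right)\right) = 38 \left(\frac{2 + 8}{8 + 1} + 1 \left(-1\right)\right) = 38 \left(\frac{1}{9} \cdot 10 - 1\right) = 38 \left(\frac{10}{9} - 1\right) = 38 \cdot \frac{1}{9} = \frac{38}{9}$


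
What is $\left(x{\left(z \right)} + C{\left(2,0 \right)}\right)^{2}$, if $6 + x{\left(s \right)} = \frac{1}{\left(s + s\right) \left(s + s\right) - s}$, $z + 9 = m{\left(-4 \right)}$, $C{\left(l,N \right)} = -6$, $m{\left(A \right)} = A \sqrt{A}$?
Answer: $\frac{17336755428993}{120398590225} + \frac{4863251824 i}{120398590225} \approx 143.99 + 0.040393 i$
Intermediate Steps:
$m{\left(A \right)} = A^{\frac{3}{2}}$
$z = -9 - 8 i$ ($z = -9 + \left(-4\right)^{\frac{3}{2}} = -9 - 8 i \approx -9.0 - 8.0 i$)
$x{\left(s \right)} = -6 + \frac{1}{- s + 4 s^{2}}$ ($x{\left(s \right)} = -6 + \frac{1}{\left(s + s\right) \left(s + s\right) - s} = -6 + \frac{1}{2 s 2 s - s} = -6 + \frac{1}{4 s^{2} - s} = -6 + \frac{1}{- s + 4 s^{2}}$)
$\left(x{\left(z \right)} + C{\left(2,0 \right)}\right)^{2} = \left(\frac{1 - 24 \left(-9 - 8 i\right)^{2} + 6 \left(-9 - 8 i\right)}{\left(-9 - 8 i\right) \left(-1 + 4 \left(-9 - 8 i\right)\right)} - 6\right)^{2} = \left(\frac{\frac{-9 + 8 i}{145} \left(1 - 24 \left(-9 - 8 i\right)^{2} - \left(54 + 48 i\right)\right)}{-1 - \left(36 + 32 i\right)} - 6\right)^{2} = \left(\frac{\frac{-9 + 8 i}{145} \left(-53 - 48 i - 24 \left(-9 - 8 i\right)^{2}\right)}{-37 - 32 i} - 6\right)^{2} = \left(\frac{-9 + 8 i}{145} \frac{-37 + 32 i}{2393} \left(-53 - 48 i - 24 \left(-9 - 8 i\right)^{2}\right) - 6\right)^{2} = \left(\frac{\left(-37 + 32 i\right) \left(-9 + 8 i\right) \left(-53 - 48 i - 24 \left(-9 - 8 i\right)^{2}\right)}{346985} - 6\right)^{2} = \left(-6 + \frac{\left(-37 + 32 i\right) \left(-9 + 8 i\right) \left(-53 - 48 i - 24 \left(-9 - 8 i\right)^{2}\right)}{346985}\right)^{2}$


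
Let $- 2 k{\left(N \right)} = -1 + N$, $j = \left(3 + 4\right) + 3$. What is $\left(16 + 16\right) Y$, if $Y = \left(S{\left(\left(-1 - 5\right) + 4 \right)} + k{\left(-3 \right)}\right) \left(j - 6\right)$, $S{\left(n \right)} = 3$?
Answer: $640$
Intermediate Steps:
$j = 10$ ($j = 7 + 3 = 10$)
$k{\left(N \right)} = \frac{1}{2} - \frac{N}{2}$ ($k{\left(N \right)} = - \frac{-1 + N}{2} = \frac{1}{2} - \frac{N}{2}$)
$Y = 20$ ($Y = \left(3 + \left(\frac{1}{2} - - \frac{3}{2}\right)\right) \left(10 - 6\right) = \left(3 + \left(\frac{1}{2} + \frac{3}{2}\right)\right) 4 = \left(3 + 2\right) 4 = 5 \cdot 4 = 20$)
$\left(16 + 16\right) Y = \left(16 + 16\right) 20 = 32 \cdot 20 = 640$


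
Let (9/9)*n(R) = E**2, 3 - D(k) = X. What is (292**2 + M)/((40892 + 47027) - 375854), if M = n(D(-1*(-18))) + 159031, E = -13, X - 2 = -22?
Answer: -244464/287935 ≈ -0.84902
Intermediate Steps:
X = -20 (X = 2 - 22 = -20)
D(k) = 23 (D(k) = 3 - 1*(-20) = 3 + 20 = 23)
n(R) = 169 (n(R) = (-13)**2 = 169)
M = 159200 (M = 169 + 159031 = 159200)
(292**2 + M)/((40892 + 47027) - 375854) = (292**2 + 159200)/((40892 + 47027) - 375854) = (85264 + 159200)/(87919 - 375854) = 244464/(-287935) = 244464*(-1/287935) = -244464/287935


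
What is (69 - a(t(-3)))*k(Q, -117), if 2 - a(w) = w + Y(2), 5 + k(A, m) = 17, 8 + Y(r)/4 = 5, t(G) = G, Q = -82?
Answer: 624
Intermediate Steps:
Y(r) = -12 (Y(r) = -32 + 4*5 = -32 + 20 = -12)
k(A, m) = 12 (k(A, m) = -5 + 17 = 12)
a(w) = 14 - w (a(w) = 2 - (w - 12) = 2 - (-12 + w) = 2 + (12 - w) = 14 - w)
(69 - a(t(-3)))*k(Q, -117) = (69 - (14 - 1*(-3)))*12 = (69 - (14 + 3))*12 = (69 - 1*17)*12 = (69 - 17)*12 = 52*12 = 624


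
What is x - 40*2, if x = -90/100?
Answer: -809/10 ≈ -80.900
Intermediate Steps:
x = -9/10 (x = -90*1/100 = -9/10 ≈ -0.90000)
x - 40*2 = -9/10 - 40*2 = -9/10 - 80 = -809/10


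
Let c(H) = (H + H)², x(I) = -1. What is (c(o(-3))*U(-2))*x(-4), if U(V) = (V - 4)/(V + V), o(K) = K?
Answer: -54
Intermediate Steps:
c(H) = 4*H² (c(H) = (2*H)² = 4*H²)
U(V) = (-4 + V)/(2*V) (U(V) = (-4 + V)/((2*V)) = (-4 + V)*(1/(2*V)) = (-4 + V)/(2*V))
(c(o(-3))*U(-2))*x(-4) = ((4*(-3)²)*((½)*(-4 - 2)/(-2)))*(-1) = ((4*9)*((½)*(-½)*(-6)))*(-1) = (36*(3/2))*(-1) = 54*(-1) = -54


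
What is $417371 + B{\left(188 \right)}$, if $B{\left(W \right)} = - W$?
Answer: $417183$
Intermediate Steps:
$417371 + B{\left(188 \right)} = 417371 - 188 = 417183$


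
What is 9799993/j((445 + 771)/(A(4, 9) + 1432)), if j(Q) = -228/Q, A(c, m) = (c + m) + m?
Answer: -78399944/2181 ≈ -35947.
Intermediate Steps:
A(c, m) = c + 2*m
9799993/j((445 + 771)/(A(4, 9) + 1432)) = 9799993/((-228*((4 + 2*9) + 1432)/(445 + 771))) = 9799993/((-228/(1216/((4 + 18) + 1432)))) = 9799993/((-228/(1216/(22 + 1432)))) = 9799993/((-228/(1216/1454))) = 9799993/((-228/(1216*(1/1454)))) = 9799993/((-228/608/727)) = 9799993/((-228*727/608)) = 9799993/(-2181/8) = 9799993*(-8/2181) = -78399944/2181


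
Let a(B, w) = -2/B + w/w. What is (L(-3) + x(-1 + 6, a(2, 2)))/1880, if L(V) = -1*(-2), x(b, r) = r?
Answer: 1/940 ≈ 0.0010638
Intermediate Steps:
a(B, w) = 1 - 2/B (a(B, w) = -2/B + 1 = 1 - 2/B)
L(V) = 2
(L(-3) + x(-1 + 6, a(2, 2)))/1880 = (2 + (-2 + 2)/2)/1880 = (2 + (½)*0)*(1/1880) = (2 + 0)*(1/1880) = 2*(1/1880) = 1/940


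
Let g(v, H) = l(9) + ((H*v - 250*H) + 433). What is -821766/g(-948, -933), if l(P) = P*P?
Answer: -410883/559124 ≈ -0.73487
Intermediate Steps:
l(P) = P²
g(v, H) = 514 - 250*H + H*v (g(v, H) = 9² + ((H*v - 250*H) + 433) = 81 + ((-250*H + H*v) + 433) = 81 + (433 - 250*H + H*v) = 514 - 250*H + H*v)
-821766/g(-948, -933) = -821766/(514 - 250*(-933) - 933*(-948)) = -821766/(514 + 233250 + 884484) = -821766/1118248 = -821766*1/1118248 = -410883/559124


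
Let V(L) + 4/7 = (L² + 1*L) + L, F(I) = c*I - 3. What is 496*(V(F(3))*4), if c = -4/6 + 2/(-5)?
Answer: 8842688/175 ≈ 50530.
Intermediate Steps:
c = -16/15 (c = -4*⅙ + 2*(-⅕) = -⅔ - ⅖ = -16/15 ≈ -1.0667)
F(I) = -3 - 16*I/15 (F(I) = -16*I/15 - 3 = -3 - 16*I/15)
V(L) = -4/7 + L² + 2*L (V(L) = -4/7 + ((L² + 1*L) + L) = -4/7 + ((L² + L) + L) = -4/7 + ((L + L²) + L) = -4/7 + (L² + 2*L) = -4/7 + L² + 2*L)
496*(V(F(3))*4) = 496*((-4/7 + (-3 - 16/15*3)² + 2*(-3 - 16/15*3))*4) = 496*((-4/7 + (-3 - 16/5)² + 2*(-3 - 16/5))*4) = 496*((-4/7 + (-31/5)² + 2*(-31/5))*4) = 496*((-4/7 + 961/25 - 62/5)*4) = 496*((4457/175)*4) = 496*(17828/175) = 8842688/175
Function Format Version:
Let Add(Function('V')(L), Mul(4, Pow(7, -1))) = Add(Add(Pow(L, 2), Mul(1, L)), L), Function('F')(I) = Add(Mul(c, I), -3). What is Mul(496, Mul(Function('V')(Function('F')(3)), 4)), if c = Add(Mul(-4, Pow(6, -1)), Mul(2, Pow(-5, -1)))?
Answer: Rational(8842688, 175) ≈ 50530.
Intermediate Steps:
c = Rational(-16, 15) (c = Add(Mul(-4, Rational(1, 6)), Mul(2, Rational(-1, 5))) = Add(Rational(-2, 3), Rational(-2, 5)) = Rational(-16, 15) ≈ -1.0667)
Function('F')(I) = Add(-3, Mul(Rational(-16, 15), I)) (Function('F')(I) = Add(Mul(Rational(-16, 15), I), -3) = Add(-3, Mul(Rational(-16, 15), I)))
Function('V')(L) = Add(Rational(-4, 7), Pow(L, 2), Mul(2, L)) (Function('V')(L) = Add(Rational(-4, 7), Add(Add(Pow(L, 2), Mul(1, L)), L)) = Add(Rational(-4, 7), Add(Add(Pow(L, 2), L), L)) = Add(Rational(-4, 7), Add(Add(L, Pow(L, 2)), L)) = Add(Rational(-4, 7), Add(Pow(L, 2), Mul(2, L))) = Add(Rational(-4, 7), Pow(L, 2), Mul(2, L)))
Mul(496, Mul(Function('V')(Function('F')(3)), 4)) = Mul(496, Mul(Add(Rational(-4, 7), Pow(Add(-3, Mul(Rational(-16, 15), 3)), 2), Mul(2, Add(-3, Mul(Rational(-16, 15), 3)))), 4)) = Mul(496, Mul(Add(Rational(-4, 7), Pow(Add(-3, Rational(-16, 5)), 2), Mul(2, Add(-3, Rational(-16, 5)))), 4)) = Mul(496, Mul(Add(Rational(-4, 7), Pow(Rational(-31, 5), 2), Mul(2, Rational(-31, 5))), 4)) = Mul(496, Mul(Add(Rational(-4, 7), Rational(961, 25), Rational(-62, 5)), 4)) = Mul(496, Mul(Rational(4457, 175), 4)) = Mul(496, Rational(17828, 175)) = Rational(8842688, 175)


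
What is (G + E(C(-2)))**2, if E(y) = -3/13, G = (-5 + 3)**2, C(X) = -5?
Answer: 2401/169 ≈ 14.207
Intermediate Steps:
G = 4 (G = (-2)**2 = 4)
E(y) = -3/13 (E(y) = -3*1/13 = -3/13)
(G + E(C(-2)))**2 = (4 - 3/13)**2 = (49/13)**2 = 2401/169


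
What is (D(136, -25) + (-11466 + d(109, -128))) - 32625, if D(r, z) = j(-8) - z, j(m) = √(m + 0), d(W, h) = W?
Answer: -43957 + 2*I*√2 ≈ -43957.0 + 2.8284*I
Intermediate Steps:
j(m) = √m
D(r, z) = -z + 2*I*√2 (D(r, z) = √(-8) - z = 2*I*√2 - z = -z + 2*I*√2)
(D(136, -25) + (-11466 + d(109, -128))) - 32625 = ((-1*(-25) + 2*I*√2) + (-11466 + 109)) - 32625 = ((25 + 2*I*√2) - 11357) - 32625 = (-11332 + 2*I*√2) - 32625 = -43957 + 2*I*√2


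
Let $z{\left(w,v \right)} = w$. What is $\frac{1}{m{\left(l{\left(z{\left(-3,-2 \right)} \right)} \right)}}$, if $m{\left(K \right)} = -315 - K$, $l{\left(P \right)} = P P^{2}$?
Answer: $- \frac{1}{288} \approx -0.0034722$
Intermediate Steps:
$l{\left(P \right)} = P^{3}$
$\frac{1}{m{\left(l{\left(z{\left(-3,-2 \right)} \right)} \right)}} = \frac{1}{-315 - \left(-3\right)^{3}} = \frac{1}{-315 - -27} = \frac{1}{-315 + 27} = \frac{1}{-288} = - \frac{1}{288}$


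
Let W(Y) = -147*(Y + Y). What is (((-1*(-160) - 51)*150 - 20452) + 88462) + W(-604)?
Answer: 261936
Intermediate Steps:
W(Y) = -294*Y
(((-1*(-160) - 51)*150 - 20452) + 88462) + W(-604) = (((-1*(-160) - 51)*150 - 20452) + 88462) - 294*(-604) = (((160 - 51)*150 - 20452) + 88462) + 177576 = ((109*150 - 20452) + 88462) + 177576 = ((16350 - 20452) + 88462) + 177576 = (-4102 + 88462) + 177576 = 84360 + 177576 = 261936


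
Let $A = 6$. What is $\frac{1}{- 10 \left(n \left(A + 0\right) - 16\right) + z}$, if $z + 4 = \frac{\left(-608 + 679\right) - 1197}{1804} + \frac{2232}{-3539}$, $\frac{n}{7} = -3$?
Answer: $\frac{3192178}{4516118327} \approx 0.00070684$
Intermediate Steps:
$n = -21$ ($n = 7 \left(-3\right) = -21$)
$z = - \frac{16774433}{3192178}$ ($z = -4 + \left(\frac{\left(-608 + 679\right) - 1197}{1804} + \frac{2232}{-3539}\right) = -4 + \left(\left(71 - 1197\right) \frac{1}{1804} + 2232 \left(- \frac{1}{3539}\right)\right) = -4 - \frac{4005721}{3192178} = - \frac{16774433}{3192178} \approx -5.2549$)
$\frac{1}{- 10 \left(n \left(A + 0\right) - 16\right) + z} = \frac{1}{- 10 \left(- 21 \left(6 + 0\right) - 16\right) - \frac{16774433}{3192178}} = \frac{1}{- 10 \left(\left(-21\right) 6 - 16\right) - \frac{16774433}{3192178}} = \frac{1}{- 10 \left(-126 - 16\right) - \frac{16774433}{3192178}} = \frac{1}{\left(-10\right) \left(-142\right) - \frac{16774433}{3192178}} = \frac{1}{1420 - \frac{16774433}{3192178}} = \frac{1}{\frac{4516118327}{3192178}} = \frac{3192178}{4516118327}$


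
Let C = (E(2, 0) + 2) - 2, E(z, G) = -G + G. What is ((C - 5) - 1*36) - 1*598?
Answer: -639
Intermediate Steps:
E(z, G) = 0
C = 0 (C = (0 + 2) - 2 = 2 - 2 = 0)
((C - 5) - 1*36) - 1*598 = ((0 - 5) - 1*36) - 1*598 = (-5 - 36) - 598 = -41 - 598 = -639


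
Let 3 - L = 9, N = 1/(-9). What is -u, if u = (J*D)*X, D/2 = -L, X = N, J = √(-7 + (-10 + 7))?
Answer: 4*I*√10/3 ≈ 4.2164*I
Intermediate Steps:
N = -⅑ ≈ -0.11111
L = -6 (L = 3 - 1*9 = 3 - 9 = -6)
J = I*√10 (J = √(-7 - 3) = √(-10) = I*√10 ≈ 3.1623*I)
X = -⅑ ≈ -0.11111
D = 12 (D = 2*(-1*(-6)) = 2*6 = 12)
u = -4*I*√10/3 (u = ((I*√10)*12)*(-⅑) = (12*I*√10)*(-⅑) = -4*I*√10/3 ≈ -4.2164*I)
-u = -(-4)*I*√10/3 = 4*I*√10/3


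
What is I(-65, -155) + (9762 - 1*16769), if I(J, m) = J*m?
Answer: 3068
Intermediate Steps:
I(-65, -155) + (9762 - 1*16769) = -65*(-155) + (9762 - 1*16769) = 10075 + (9762 - 16769) = 10075 - 7007 = 3068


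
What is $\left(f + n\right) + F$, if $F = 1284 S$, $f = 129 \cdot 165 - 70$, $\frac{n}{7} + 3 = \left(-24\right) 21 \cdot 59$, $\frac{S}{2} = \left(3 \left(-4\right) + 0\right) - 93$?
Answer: $-456598$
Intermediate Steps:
$S = -210$ ($S = 2 \left(\left(3 \left(-4\right) + 0\right) - 93\right) = 2 \left(\left(-12 + 0\right) - 93\right) = 2 \left(-12 - 93\right) = 2 \left(-105\right) = -210$)
$n = -208173$ ($n = -21 + 7 \left(-24\right) 21 \cdot 59 = -21 + 7 \left(\left(-504\right) 59\right) = -21 + 7 \left(-29736\right) = -21 - 208152 = -208173$)
$f = 21215$ ($f = 21285 - 70 = 21215$)
$F = -269640$ ($F = 1284 \left(-210\right) = -269640$)
$\left(f + n\right) + F = \left(21215 - 208173\right) - 269640 = -186958 - 269640 = -456598$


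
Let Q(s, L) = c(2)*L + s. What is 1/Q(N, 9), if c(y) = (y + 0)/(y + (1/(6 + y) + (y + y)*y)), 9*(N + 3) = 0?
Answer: -9/11 ≈ -0.81818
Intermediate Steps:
N = -3 (N = -3 + (1/9)*0 = -3 + 0 = -3)
c(y) = y/(y + 1/(6 + y) + 2*y**2) (c(y) = y/(y + (1/(6 + y) + (2*y)*y)) = y/(y + (1/(6 + y) + 2*y**2)) = y/(y + 1/(6 + y) + 2*y**2))
Q(s, L) = s + 16*L/81 (Q(s, L) = (2*(6 + 2)/(1 + 2*2**3 + 6*2 + 13*2**2))*L + s = (2*8/(1 + 2*8 + 12 + 13*4))*L + s = (2*8/(1 + 16 + 12 + 52))*L + s = (2*8/81)*L + s = (2*(1/81)*8)*L + s = 16*L/81 + s = s + 16*L/81)
1/Q(N, 9) = 1/(-3 + (16/81)*9) = 1/(-3 + 16/9) = 1/(-11/9) = -9/11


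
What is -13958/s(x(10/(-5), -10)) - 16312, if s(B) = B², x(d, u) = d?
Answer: -39603/2 ≈ -19802.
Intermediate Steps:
-13958/s(x(10/(-5), -10)) - 16312 = -13958/((10/(-5))²) - 16312 = -13958/((10*(-⅕))²) - 16312 = -13958/((-2)²) - 16312 = -13958/4 - 16312 = -13958*¼ - 16312 = -6979/2 - 16312 = -39603/2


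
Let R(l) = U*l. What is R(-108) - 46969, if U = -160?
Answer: -29689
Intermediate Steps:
R(l) = -160*l
R(-108) - 46969 = -160*(-108) - 46969 = 17280 - 46969 = -29689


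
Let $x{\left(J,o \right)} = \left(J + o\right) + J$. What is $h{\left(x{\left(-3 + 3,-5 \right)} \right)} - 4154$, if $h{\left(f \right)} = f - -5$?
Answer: $-4154$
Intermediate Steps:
$x{\left(J,o \right)} = o + 2 J$
$h{\left(f \right)} = 5 + f$ ($h{\left(f \right)} = f + 5 = 5 + f$)
$h{\left(x{\left(-3 + 3,-5 \right)} \right)} - 4154 = \left(5 - \left(5 - 2 \left(-3 + 3\right)\right)\right) - 4154 = \left(5 + \left(-5 + 2 \cdot 0\right)\right) - 4154 = \left(5 + \left(-5 + 0\right)\right) - 4154 = \left(5 - 5\right) - 4154 = 0 - 4154 = -4154$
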